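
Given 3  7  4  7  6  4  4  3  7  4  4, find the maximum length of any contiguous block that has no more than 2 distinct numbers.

3

add 3: window [3] (1 distinct), len 1
add 7: window [3, 7] (2 distinct), len 2
add 4: window [7, 4] (2 distinct), len 2
add 7: window [7, 4, 7] (2 distinct), len 3
add 6: window [7, 6] (2 distinct), len 2
add 4: window [6, 4] (2 distinct), len 2
add 4: window [6, 4, 4] (2 distinct), len 3
add 3: window [4, 4, 3] (2 distinct), len 3
add 7: window [3, 7] (2 distinct), len 2
add 4: window [7, 4] (2 distinct), len 2
add 4: window [7, 4, 4] (2 distinct), len 3
Longest length with ≤2 distinct: 3.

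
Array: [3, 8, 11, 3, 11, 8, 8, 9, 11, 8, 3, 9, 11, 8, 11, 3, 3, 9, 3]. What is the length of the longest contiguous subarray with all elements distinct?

4

[3] len 1
[3, 8] len 2
[3, 8, 11] len 3
[8, 11, 3] len 3
[3, 11] len 2
[3, 11, 8] len 3
[8] len 1
[8, 9] len 2
[8, 9, 11] len 3
[9, 11, 8] len 3
[9, 11, 8, 3] len 4
[11, 8, 3, 9] len 4
[8, 3, 9, 11] len 4
[3, 9, 11, 8] len 4
[8, 11] len 2
[8, 11, 3] len 3
[3] len 1
[3, 9] len 2
[9, 3] len 2
Longest all-distinct length: 4.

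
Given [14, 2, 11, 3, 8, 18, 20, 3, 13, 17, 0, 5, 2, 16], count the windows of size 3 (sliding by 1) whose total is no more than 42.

14 2 11 → sum 27  ≤ 42 ✓
2 11 3 → sum 16  ≤ 42 ✓
11 3 8 → sum 22  ≤ 42 ✓
3 8 18 → sum 29  ≤ 42 ✓
8 18 20 → sum 46
18 20 3 → sum 41  ≤ 42 ✓
20 3 13 → sum 36  ≤ 42 ✓
3 13 17 → sum 33  ≤ 42 ✓
13 17 0 → sum 30  ≤ 42 ✓
17 0 5 → sum 22  ≤ 42 ✓
0 5 2 → sum 7  ≤ 42 ✓
5 2 16 → sum 23  ≤ 42 ✓
11 windows satisfy the condition.

11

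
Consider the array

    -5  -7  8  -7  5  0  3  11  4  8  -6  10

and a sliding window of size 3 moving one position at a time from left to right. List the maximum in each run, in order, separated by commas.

Sliding a size-3 window across the 12 values:
-5 -7 8 → max 8
-7 8 -7 → max 8
8 -7 5 → max 8
-7 5 0 → max 5
5 0 3 → max 5
0 3 11 → max 11
3 11 4 → max 11
11 4 8 → max 11
4 8 -6 → max 8
8 -6 10 → max 10

8, 8, 8, 5, 5, 11, 11, 11, 8, 10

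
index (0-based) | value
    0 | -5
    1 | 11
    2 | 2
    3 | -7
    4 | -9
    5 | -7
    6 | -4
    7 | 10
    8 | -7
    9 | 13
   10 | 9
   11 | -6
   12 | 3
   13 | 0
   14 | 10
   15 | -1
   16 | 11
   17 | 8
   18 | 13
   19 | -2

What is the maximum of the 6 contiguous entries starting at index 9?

13

Elements at indices 9..14: 13, 9, -6, 3, 0, 10
max(13, 9, -6, 3, 0, 10) = 13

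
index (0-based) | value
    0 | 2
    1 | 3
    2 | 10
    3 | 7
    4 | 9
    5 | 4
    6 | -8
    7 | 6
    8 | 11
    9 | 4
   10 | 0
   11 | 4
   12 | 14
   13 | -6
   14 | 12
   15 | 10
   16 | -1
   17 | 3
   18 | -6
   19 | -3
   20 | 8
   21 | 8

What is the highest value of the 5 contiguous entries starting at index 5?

Elements at indices 5..9: 4, -8, 6, 11, 4
max(4, -8, 6, 11, 4) = 11

11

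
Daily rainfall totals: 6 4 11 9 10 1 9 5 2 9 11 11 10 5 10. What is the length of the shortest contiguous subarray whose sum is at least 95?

13

Extend right; whenever the sum reaches 95, record the length and shrink from the left:
add 6: running sum 6 < 95
add 4: running sum 10 < 95
add 11: running sum 21 < 95
add 9: running sum 30 < 95
add 10: running sum 40 < 95
add 1: running sum 41 < 95
add 9: running sum 50 < 95
add 5: running sum 55 < 95
add 2: running sum 57 < 95
add 9: running sum 66 < 95
add 11: running sum 77 < 95
add 11: running sum 88 < 95
add 10: shortest ending here [6, 4, 11, 9, 10, 1, 9, 5, 2, 9, 11, 11, 10] sum 98, len 13
add 5: shortest ending here [4, 11, 9, 10, 1, 9, 5, 2, 9, 11, 11, 10, 5] sum 97, len 13
add 10: shortest ending here [11, 9, 10, 1, 9, 5, 2, 9, 11, 11, 10, 5, 10] sum 103, len 13
Shortest qualifying length: 13.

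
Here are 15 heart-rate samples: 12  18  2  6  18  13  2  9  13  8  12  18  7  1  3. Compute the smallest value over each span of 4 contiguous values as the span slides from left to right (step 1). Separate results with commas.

Sliding a size-4 window across the 15 values:
12 18 2 6 → min 2
18 2 6 18 → min 2
2 6 18 13 → min 2
6 18 13 2 → min 2
18 13 2 9 → min 2
13 2 9 13 → min 2
2 9 13 8 → min 2
9 13 8 12 → min 8
13 8 12 18 → min 8
8 12 18 7 → min 7
12 18 7 1 → min 1
18 7 1 3 → min 1

2, 2, 2, 2, 2, 2, 2, 8, 8, 7, 1, 1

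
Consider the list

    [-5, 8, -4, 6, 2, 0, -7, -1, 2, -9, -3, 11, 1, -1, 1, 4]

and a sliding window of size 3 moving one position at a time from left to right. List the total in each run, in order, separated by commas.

Sliding a size-3 window across the 16 values:
[-5, 8, -4] → sum -1
[8, -4, 6] → sum 10
[-4, 6, 2] → sum 4
[6, 2, 0] → sum 8
[2, 0, -7] → sum -5
[0, -7, -1] → sum -8
[-7, -1, 2] → sum -6
[-1, 2, -9] → sum -8
[2, -9, -3] → sum -10
[-9, -3, 11] → sum -1
[-3, 11, 1] → sum 9
[11, 1, -1] → sum 11
[1, -1, 1] → sum 1
[-1, 1, 4] → sum 4

-1, 10, 4, 8, -5, -8, -6, -8, -10, -1, 9, 11, 1, 4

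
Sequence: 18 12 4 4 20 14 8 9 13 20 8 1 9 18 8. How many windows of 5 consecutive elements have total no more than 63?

9

[18, 12, 4, 4, 20] → sum 58  ≤ 63 ✓
[12, 4, 4, 20, 14] → sum 54  ≤ 63 ✓
[4, 4, 20, 14, 8] → sum 50  ≤ 63 ✓
[4, 20, 14, 8, 9] → sum 55  ≤ 63 ✓
[20, 14, 8, 9, 13] → sum 64
[14, 8, 9, 13, 20] → sum 64
[8, 9, 13, 20, 8] → sum 58  ≤ 63 ✓
[9, 13, 20, 8, 1] → sum 51  ≤ 63 ✓
[13, 20, 8, 1, 9] → sum 51  ≤ 63 ✓
[20, 8, 1, 9, 18] → sum 56  ≤ 63 ✓
[8, 1, 9, 18, 8] → sum 44  ≤ 63 ✓
9 windows satisfy the condition.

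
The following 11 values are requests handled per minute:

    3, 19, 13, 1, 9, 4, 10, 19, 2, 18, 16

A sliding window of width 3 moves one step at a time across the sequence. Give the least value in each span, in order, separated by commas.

3, 1, 1, 1, 4, 4, 2, 2, 2

3 19 13 → min 3
19 13 1 → min 1
13 1 9 → min 1
1 9 4 → min 1
9 4 10 → min 4
4 10 19 → min 4
10 19 2 → min 2
19 2 18 → min 2
2 18 16 → min 2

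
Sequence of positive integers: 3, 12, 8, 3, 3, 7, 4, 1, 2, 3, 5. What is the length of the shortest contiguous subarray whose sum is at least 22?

3

Extend right; whenever the sum reaches 22, record the length and shrink from the left:
add 3: running sum 3 < 22
add 12: running sum 15 < 22
add 8: shortest ending here [3, 12, 8] sum 23, len 3
add 3: shortest ending here [12, 8, 3] sum 23, len 3
add 3: shortest ending here [12, 8, 3, 3] sum 26, len 4
add 7: shortest ending here [12, 8, 3, 3, 7] sum 33, len 5
add 4: shortest ending here [8, 3, 3, 7, 4] sum 25, len 5
add 1: shortest ending here [8, 3, 3, 7, 4, 1] sum 26, len 6
add 2: shortest ending here [8, 3, 3, 7, 4, 1, 2] sum 28, len 7
add 3: shortest ending here [3, 3, 7, 4, 1, 2, 3] sum 23, len 7
add 5: shortest ending here [7, 4, 1, 2, 3, 5] sum 22, len 6
Shortest qualifying length: 3.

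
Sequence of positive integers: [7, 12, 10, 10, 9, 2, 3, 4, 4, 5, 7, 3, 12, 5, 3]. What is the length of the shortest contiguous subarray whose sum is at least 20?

add 7: running sum 7 < 20
add 12: running sum 19 < 20
end 2: [12, 10] sum 22, len 2
end 3: [10, 10] sum 20, len 2
end 4: [10, 10, 9] sum 29, len 3
end 5: [10, 9, 2] sum 21, len 3
end 6: [10, 9, 2, 3] sum 24, len 4
end 7: [10, 9, 2, 3, 4] sum 28, len 5
end 8: [9, 2, 3, 4, 4] sum 22, len 5
end 9: [9, 2, 3, 4, 4, 5] sum 27, len 6
end 10: [4, 4, 5, 7] sum 20, len 4
end 11: [4, 4, 5, 7, 3] sum 23, len 5
end 12: [7, 3, 12] sum 22, len 3
end 13: [3, 12, 5] sum 20, len 3
end 14: [12, 5, 3] sum 20, len 3
Shortest qualifying length: 2.

2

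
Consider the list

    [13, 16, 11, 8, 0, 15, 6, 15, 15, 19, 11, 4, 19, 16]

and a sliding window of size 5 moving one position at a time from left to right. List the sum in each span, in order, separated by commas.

48, 50, 40, 44, 51, 70, 66, 64, 68, 69

[13, 16, 11, 8, 0] → sum 48
[16, 11, 8, 0, 15] → sum 50
[11, 8, 0, 15, 6] → sum 40
[8, 0, 15, 6, 15] → sum 44
[0, 15, 6, 15, 15] → sum 51
[15, 6, 15, 15, 19] → sum 70
[6, 15, 15, 19, 11] → sum 66
[15, 15, 19, 11, 4] → sum 64
[15, 19, 11, 4, 19] → sum 68
[19, 11, 4, 19, 16] → sum 69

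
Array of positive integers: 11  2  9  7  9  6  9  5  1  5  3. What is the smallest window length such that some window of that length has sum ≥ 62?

Extend right; whenever the sum reaches 62, record the length and shrink from the left:
add 11: running sum 11 < 62
add 2: running sum 13 < 62
add 9: running sum 22 < 62
add 7: running sum 29 < 62
add 9: running sum 38 < 62
add 6: running sum 44 < 62
add 9: running sum 53 < 62
add 5: running sum 58 < 62
add 1: running sum 59 < 62
end 9: [11, 2, 9, 7, 9, 6, 9, 5, 1, 5] sum 64, len 10
end 10: [11, 2, 9, 7, 9, 6, 9, 5, 1, 5, 3] sum 67, len 11
Shortest qualifying length: 10.

10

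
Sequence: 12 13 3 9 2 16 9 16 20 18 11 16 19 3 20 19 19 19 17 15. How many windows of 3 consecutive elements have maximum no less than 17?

12

12 13 3 → max 13
13 3 9 → max 13
3 9 2 → max 9
9 2 16 → max 16
2 16 9 → max 16
16 9 16 → max 16
9 16 20 → max 20  ≥ 17 ✓
16 20 18 → max 20  ≥ 17 ✓
20 18 11 → max 20  ≥ 17 ✓
18 11 16 → max 18  ≥ 17 ✓
11 16 19 → max 19  ≥ 17 ✓
16 19 3 → max 19  ≥ 17 ✓
19 3 20 → max 20  ≥ 17 ✓
3 20 19 → max 20  ≥ 17 ✓
20 19 19 → max 20  ≥ 17 ✓
19 19 19 → max 19  ≥ 17 ✓
19 19 17 → max 19  ≥ 17 ✓
19 17 15 → max 19  ≥ 17 ✓
12 windows satisfy the condition.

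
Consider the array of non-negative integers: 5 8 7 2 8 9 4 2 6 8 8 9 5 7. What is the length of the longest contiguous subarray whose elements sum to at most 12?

3

→ 5: sum 5, len 1
→ 8 (dropped 5): sum 8, len 1
→ 7 (dropped 8): sum 7, len 1
→ 2: sum 9, len 2
→ 8 (dropped 7): sum 10, len 2
→ 9 (dropped 2, 8): sum 9, len 1
→ 4 (dropped 9): sum 4, len 1
→ 2: sum 6, len 2
→ 6: sum 12, len 3
→ 8 (dropped 4, 2, 6): sum 8, len 1
→ 8 (dropped 8): sum 8, len 1
→ 9 (dropped 8): sum 9, len 1
→ 5 (dropped 9): sum 5, len 1
→ 7: sum 12, len 2
Longest length seen: 3.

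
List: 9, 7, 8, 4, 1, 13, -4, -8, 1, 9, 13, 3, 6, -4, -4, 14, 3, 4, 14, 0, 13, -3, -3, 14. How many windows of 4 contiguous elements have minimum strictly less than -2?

(9, 7, 8, 4) → min 4
(7, 8, 4, 1) → min 1
(8, 4, 1, 13) → min 1
(4, 1, 13, -4) → min -4  < -2 ✓
(1, 13, -4, -8) → min -8  < -2 ✓
(13, -4, -8, 1) → min -8  < -2 ✓
(-4, -8, 1, 9) → min -8  < -2 ✓
(-8, 1, 9, 13) → min -8  < -2 ✓
(1, 9, 13, 3) → min 1
(9, 13, 3, 6) → min 3
(13, 3, 6, -4) → min -4  < -2 ✓
(3, 6, -4, -4) → min -4  < -2 ✓
(6, -4, -4, 14) → min -4  < -2 ✓
(-4, -4, 14, 3) → min -4  < -2 ✓
(-4, 14, 3, 4) → min -4  < -2 ✓
(14, 3, 4, 14) → min 3
(3, 4, 14, 0) → min 0
(4, 14, 0, 13) → min 0
(14, 0, 13, -3) → min -3  < -2 ✓
(0, 13, -3, -3) → min -3  < -2 ✓
(13, -3, -3, 14) → min -3  < -2 ✓
13 windows satisfy the condition.

13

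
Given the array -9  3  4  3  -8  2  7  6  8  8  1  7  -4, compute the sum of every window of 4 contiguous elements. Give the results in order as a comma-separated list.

Sliding a size-4 window across the 13 values:
-9 3 4 3 → sum 1
3 4 3 -8 → sum 2
4 3 -8 2 → sum 1
3 -8 2 7 → sum 4
-8 2 7 6 → sum 7
2 7 6 8 → sum 23
7 6 8 8 → sum 29
6 8 8 1 → sum 23
8 8 1 7 → sum 24
8 1 7 -4 → sum 12

1, 2, 1, 4, 7, 23, 29, 23, 24, 12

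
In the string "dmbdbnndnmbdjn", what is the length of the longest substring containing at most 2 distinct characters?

add d: window [d] (1 distinct), len 1
add m: window [d, m] (2 distinct), len 2
add b: window [m, b] (2 distinct), len 2
add d: window [b, d] (2 distinct), len 2
add b: window [b, d, b] (2 distinct), len 3
add n: window [b, n] (2 distinct), len 2
add n: window [b, n, n] (2 distinct), len 3
add d: window [n, n, d] (2 distinct), len 3
add n: window [n, n, d, n] (2 distinct), len 4
add m: window [n, m] (2 distinct), len 2
add b: window [m, b] (2 distinct), len 2
add d: window [b, d] (2 distinct), len 2
add j: window [d, j] (2 distinct), len 2
add n: window [j, n] (2 distinct), len 2
Longest length with ≤2 distinct: 4.

4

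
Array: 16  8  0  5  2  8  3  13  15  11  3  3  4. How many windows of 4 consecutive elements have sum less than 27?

[16, 8, 0, 5] → sum 29
[8, 0, 5, 2] → sum 15  < 27 ✓
[0, 5, 2, 8] → sum 15  < 27 ✓
[5, 2, 8, 3] → sum 18  < 27 ✓
[2, 8, 3, 13] → sum 26  < 27 ✓
[8, 3, 13, 15] → sum 39
[3, 13, 15, 11] → sum 42
[13, 15, 11, 3] → sum 42
[15, 11, 3, 3] → sum 32
[11, 3, 3, 4] → sum 21  < 27 ✓
5 windows satisfy the condition.

5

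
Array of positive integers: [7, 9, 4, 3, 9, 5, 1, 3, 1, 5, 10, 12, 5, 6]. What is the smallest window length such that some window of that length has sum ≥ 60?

11

add 7: running sum 7 < 60
add 9: running sum 16 < 60
add 4: running sum 20 < 60
add 3: running sum 23 < 60
add 9: running sum 32 < 60
add 5: running sum 37 < 60
add 1: running sum 38 < 60
add 3: running sum 41 < 60
add 1: running sum 42 < 60
add 5: running sum 47 < 60
add 10: running sum 57 < 60
add 12: shortest ending here [9, 4, 3, 9, 5, 1, 3, 1, 5, 10, 12] sum 62, len 11
add 5: shortest ending here [9, 4, 3, 9, 5, 1, 3, 1, 5, 10, 12, 5] sum 67, len 12
add 6: shortest ending here [3, 9, 5, 1, 3, 1, 5, 10, 12, 5, 6] sum 60, len 11
Shortest qualifying length: 11.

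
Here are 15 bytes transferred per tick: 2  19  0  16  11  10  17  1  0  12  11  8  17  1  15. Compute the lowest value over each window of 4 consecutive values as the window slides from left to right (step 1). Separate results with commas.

0, 0, 0, 10, 1, 0, 0, 0, 0, 8, 1, 1

Sliding a size-4 window across the 15 values:
2 19 0 16 → min 0
19 0 16 11 → min 0
0 16 11 10 → min 0
16 11 10 17 → min 10
11 10 17 1 → min 1
10 17 1 0 → min 0
17 1 0 12 → min 0
1 0 12 11 → min 0
0 12 11 8 → min 0
12 11 8 17 → min 8
11 8 17 1 → min 1
8 17 1 15 → min 1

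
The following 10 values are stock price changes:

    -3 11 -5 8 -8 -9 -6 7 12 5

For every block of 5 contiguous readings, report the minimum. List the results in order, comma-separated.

Sliding a size-5 window across the 10 values:
-3 11 -5 8 -8 → min -8
11 -5 8 -8 -9 → min -9
-5 8 -8 -9 -6 → min -9
8 -8 -9 -6 7 → min -9
-8 -9 -6 7 12 → min -9
-9 -6 7 12 5 → min -9

-8, -9, -9, -9, -9, -9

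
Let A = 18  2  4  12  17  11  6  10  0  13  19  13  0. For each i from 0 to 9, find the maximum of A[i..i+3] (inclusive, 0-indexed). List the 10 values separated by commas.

[18, 2, 4, 12] → max 18
[2, 4, 12, 17] → max 17
[4, 12, 17, 11] → max 17
[12, 17, 11, 6] → max 17
[17, 11, 6, 10] → max 17
[11, 6, 10, 0] → max 11
[6, 10, 0, 13] → max 13
[10, 0, 13, 19] → max 19
[0, 13, 19, 13] → max 19
[13, 19, 13, 0] → max 19

18, 17, 17, 17, 17, 11, 13, 19, 19, 19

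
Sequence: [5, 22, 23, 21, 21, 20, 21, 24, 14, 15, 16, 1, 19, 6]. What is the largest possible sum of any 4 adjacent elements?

87

5 22 23 21 → sum 71
22 23 21 21 → sum 87
23 21 21 20 → sum 85
21 21 20 21 → sum 83
21 20 21 24 → sum 86
20 21 24 14 → sum 79
21 24 14 15 → sum 74
24 14 15 16 → sum 69
14 15 16 1 → sum 46
15 16 1 19 → sum 51
16 1 19 6 → sum 42
Largest of these is 87.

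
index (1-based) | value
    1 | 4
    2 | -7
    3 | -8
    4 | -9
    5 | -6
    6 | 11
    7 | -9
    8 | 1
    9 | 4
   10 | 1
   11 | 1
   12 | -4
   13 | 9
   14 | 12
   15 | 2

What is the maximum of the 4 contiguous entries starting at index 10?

Elements at indices 10..13: 1, 1, -4, 9
max(1, 1, -4, 9) = 9

9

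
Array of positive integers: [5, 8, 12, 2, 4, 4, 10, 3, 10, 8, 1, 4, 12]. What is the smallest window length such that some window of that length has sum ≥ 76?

add 5: running sum 5 < 76
add 8: running sum 13 < 76
add 12: running sum 25 < 76
add 2: running sum 27 < 76
add 4: running sum 31 < 76
add 4: running sum 35 < 76
add 10: running sum 45 < 76
add 3: running sum 48 < 76
add 10: running sum 58 < 76
add 8: running sum 66 < 76
add 1: running sum 67 < 76
add 4: running sum 71 < 76
add 12: shortest ending here [8, 12, 2, 4, 4, 10, 3, 10, 8, 1, 4, 12] sum 78, len 12
Shortest qualifying length: 12.

12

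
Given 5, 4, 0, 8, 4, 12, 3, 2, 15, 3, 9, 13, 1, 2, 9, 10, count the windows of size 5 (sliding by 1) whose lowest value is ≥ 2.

5

5 4 0 8 4 → min 0
4 0 8 4 12 → min 0
0 8 4 12 3 → min 0
8 4 12 3 2 → min 2  ≥ 2 ✓
4 12 3 2 15 → min 2  ≥ 2 ✓
12 3 2 15 3 → min 2  ≥ 2 ✓
3 2 15 3 9 → min 2  ≥ 2 ✓
2 15 3 9 13 → min 2  ≥ 2 ✓
15 3 9 13 1 → min 1
3 9 13 1 2 → min 1
9 13 1 2 9 → min 1
13 1 2 9 10 → min 1
5 windows satisfy the condition.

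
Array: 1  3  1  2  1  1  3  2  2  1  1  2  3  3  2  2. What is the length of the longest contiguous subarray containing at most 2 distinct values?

[1] 1 distinct, len 1
[1, 3] 2 distinct, len 2
[1, 3, 1] 2 distinct, len 3
[1, 2] 2 distinct, len 2
[1, 2, 1] 2 distinct, len 3
[1, 2, 1, 1] 2 distinct, len 4
[1, 1, 3] 2 distinct, len 3
[3, 2] 2 distinct, len 2
[3, 2, 2] 2 distinct, len 3
[2, 2, 1] 2 distinct, len 3
[2, 2, 1, 1] 2 distinct, len 4
[2, 2, 1, 1, 2] 2 distinct, len 5
[2, 3] 2 distinct, len 2
[2, 3, 3] 2 distinct, len 3
[2, 3, 3, 2] 2 distinct, len 4
[2, 3, 3, 2, 2] 2 distinct, len 5
Longest length with ≤2 distinct: 5.

5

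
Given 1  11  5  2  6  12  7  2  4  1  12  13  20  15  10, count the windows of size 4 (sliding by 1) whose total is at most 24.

1 11 5 2 → sum 19  ≤ 24 ✓
11 5 2 6 → sum 24  ≤ 24 ✓
5 2 6 12 → sum 25
2 6 12 7 → sum 27
6 12 7 2 → sum 27
12 7 2 4 → sum 25
7 2 4 1 → sum 14  ≤ 24 ✓
2 4 1 12 → sum 19  ≤ 24 ✓
4 1 12 13 → sum 30
1 12 13 20 → sum 46
12 13 20 15 → sum 60
13 20 15 10 → sum 58
4 windows satisfy the condition.

4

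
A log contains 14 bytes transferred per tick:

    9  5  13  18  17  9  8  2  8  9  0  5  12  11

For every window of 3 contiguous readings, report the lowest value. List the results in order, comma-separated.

5, 5, 13, 9, 8, 2, 2, 2, 0, 0, 0, 5

[9, 5, 13] → min 5
[5, 13, 18] → min 5
[13, 18, 17] → min 13
[18, 17, 9] → min 9
[17, 9, 8] → min 8
[9, 8, 2] → min 2
[8, 2, 8] → min 2
[2, 8, 9] → min 2
[8, 9, 0] → min 0
[9, 0, 5] → min 0
[0, 5, 12] → min 0
[5, 12, 11] → min 5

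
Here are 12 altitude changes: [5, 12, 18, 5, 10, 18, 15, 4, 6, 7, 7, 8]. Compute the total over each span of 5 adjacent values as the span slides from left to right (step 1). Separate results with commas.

50, 63, 66, 52, 53, 50, 39, 32

5 12 18 5 10 → sum 50
12 18 5 10 18 → sum 63
18 5 10 18 15 → sum 66
5 10 18 15 4 → sum 52
10 18 15 4 6 → sum 53
18 15 4 6 7 → sum 50
15 4 6 7 7 → sum 39
4 6 7 7 8 → sum 32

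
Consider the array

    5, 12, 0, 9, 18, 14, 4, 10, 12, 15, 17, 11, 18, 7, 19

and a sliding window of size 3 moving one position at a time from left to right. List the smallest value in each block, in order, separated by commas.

5 12 0 → min 0
12 0 9 → min 0
0 9 18 → min 0
9 18 14 → min 9
18 14 4 → min 4
14 4 10 → min 4
4 10 12 → min 4
10 12 15 → min 10
12 15 17 → min 12
15 17 11 → min 11
17 11 18 → min 11
11 18 7 → min 7
18 7 19 → min 7

0, 0, 0, 9, 4, 4, 4, 10, 12, 11, 11, 7, 7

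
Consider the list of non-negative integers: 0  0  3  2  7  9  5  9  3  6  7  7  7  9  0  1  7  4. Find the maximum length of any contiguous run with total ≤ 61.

Extend to the right; shrink from the left whenever the sum exceeds 61:
[0] sum 0 len 1
[0, 0] sum 0 len 2
[0, 0, 3] sum 3 len 3
[0, 0, 3, 2] sum 5 len 4
[0, 0, 3, 2, 7] sum 12 len 5
[0, 0, 3, 2, 7, 9] sum 21 len 6
[0, 0, 3, 2, 7, 9, 5] sum 26 len 7
[0, 0, 3, 2, 7, 9, 5, 9] sum 35 len 8
[0, 0, 3, 2, 7, 9, 5, 9, 3] sum 38 len 9
[0, 0, 3, 2, 7, 9, 5, 9, 3, 6] sum 44 len 10
[0, 0, 3, 2, 7, 9, 5, 9, 3, 6, 7] sum 51 len 11
[0, 0, 3, 2, 7, 9, 5, 9, 3, 6, 7, 7] sum 58 len 12
[7, 9, 5, 9, 3, 6, 7, 7, 7] sum 60 len 9
[5, 9, 3, 6, 7, 7, 7, 9] sum 53 len 8
[5, 9, 3, 6, 7, 7, 7, 9, 0] sum 53 len 9
[5, 9, 3, 6, 7, 7, 7, 9, 0, 1] sum 54 len 10
[5, 9, 3, 6, 7, 7, 7, 9, 0, 1, 7] sum 61 len 11
[9, 3, 6, 7, 7, 7, 9, 0, 1, 7, 4] sum 60 len 11
Longest length seen: 12.

12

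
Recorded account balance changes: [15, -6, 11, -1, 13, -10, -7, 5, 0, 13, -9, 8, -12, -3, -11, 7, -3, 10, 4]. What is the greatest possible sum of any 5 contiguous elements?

32

(15, -6, 11, -1, 13) → sum 32
(-6, 11, -1, 13, -10) → sum 7
(11, -1, 13, -10, -7) → sum 6
(-1, 13, -10, -7, 5) → sum 0
(13, -10, -7, 5, 0) → sum 1
(-10, -7, 5, 0, 13) → sum 1
(-7, 5, 0, 13, -9) → sum 2
(5, 0, 13, -9, 8) → sum 17
(0, 13, -9, 8, -12) → sum 0
(13, -9, 8, -12, -3) → sum -3
(-9, 8, -12, -3, -11) → sum -27
(8, -12, -3, -11, 7) → sum -11
(-12, -3, -11, 7, -3) → sum -22
(-3, -11, 7, -3, 10) → sum 0
(-11, 7, -3, 10, 4) → sum 7
Greatest of these is 32.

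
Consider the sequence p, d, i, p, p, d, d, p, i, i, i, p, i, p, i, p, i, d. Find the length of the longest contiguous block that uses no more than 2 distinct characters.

[p] 1 distinct, len 1
[p, d] 2 distinct, len 2
[d, i] 2 distinct, len 2
[i, p] 2 distinct, len 2
[i, p, p] 2 distinct, len 3
[p, p, d] 2 distinct, len 3
[p, p, d, d] 2 distinct, len 4
[p, p, d, d, p] 2 distinct, len 5
[p, i] 2 distinct, len 2
[p, i, i] 2 distinct, len 3
[p, i, i, i] 2 distinct, len 4
[p, i, i, i, p] 2 distinct, len 5
[p, i, i, i, p, i] 2 distinct, len 6
[p, i, i, i, p, i, p] 2 distinct, len 7
[p, i, i, i, p, i, p, i] 2 distinct, len 8
[p, i, i, i, p, i, p, i, p] 2 distinct, len 9
[p, i, i, i, p, i, p, i, p, i] 2 distinct, len 10
[i, d] 2 distinct, len 2
Longest length with ≤2 distinct: 10.

10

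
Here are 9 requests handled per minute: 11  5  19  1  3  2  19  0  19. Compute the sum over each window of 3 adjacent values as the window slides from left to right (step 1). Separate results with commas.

35, 25, 23, 6, 24, 21, 38

(11, 5, 19) → sum 35
(5, 19, 1) → sum 25
(19, 1, 3) → sum 23
(1, 3, 2) → sum 6
(3, 2, 19) → sum 24
(2, 19, 0) → sum 21
(19, 0, 19) → sum 38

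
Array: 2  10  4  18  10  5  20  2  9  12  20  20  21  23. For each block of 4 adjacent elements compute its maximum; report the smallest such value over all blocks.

Each size-4 window and its max:
[2, 10, 4, 18] → max 18
[10, 4, 18, 10] → max 18
[4, 18, 10, 5] → max 18
[18, 10, 5, 20] → max 20
[10, 5, 20, 2] → max 20
[5, 20, 2, 9] → max 20
[20, 2, 9, 12] → max 20
[2, 9, 12, 20] → max 20
[9, 12, 20, 20] → max 20
[12, 20, 20, 21] → max 21
[20, 20, 21, 23] → max 23
Smallest of these is 18.

18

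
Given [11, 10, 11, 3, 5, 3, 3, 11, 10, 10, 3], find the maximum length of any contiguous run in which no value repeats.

4

add 11: [11] len 1
add 10: [11, 10] len 2
add 11 (repeat 11, move left end past it): [10, 11] len 2
add 3: [10, 11, 3] len 3
add 5: [10, 11, 3, 5] len 4
add 3 (repeat 3, move left end past it): [5, 3] len 2
add 3 (repeat 3, move left end past it): [3] len 1
add 11: [3, 11] len 2
add 10: [3, 11, 10] len 3
add 10 (repeat 10, move left end past it): [10] len 1
add 3: [10, 3] len 2
Longest all-distinct length: 4.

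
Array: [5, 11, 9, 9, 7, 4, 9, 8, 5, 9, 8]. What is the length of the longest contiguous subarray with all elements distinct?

add 5: [5] len 1
add 11: [5, 11] len 2
add 9: [5, 11, 9] len 3
add 9 (repeat 9, move left end past it): [9] len 1
add 7: [9, 7] len 2
add 4: [9, 7, 4] len 3
add 9 (repeat 9, move left end past it): [7, 4, 9] len 3
add 8: [7, 4, 9, 8] len 4
add 5: [7, 4, 9, 8, 5] len 5
add 9 (repeat 9, move left end past it): [8, 5, 9] len 3
add 8 (repeat 8, move left end past it): [5, 9, 8] len 3
Longest all-distinct length: 5.

5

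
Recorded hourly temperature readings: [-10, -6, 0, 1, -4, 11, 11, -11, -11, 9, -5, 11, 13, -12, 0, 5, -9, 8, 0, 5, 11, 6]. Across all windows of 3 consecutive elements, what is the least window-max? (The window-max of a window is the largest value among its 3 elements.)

[-10, -6, 0] → max 0
[-6, 0, 1] → max 1
[0, 1, -4] → max 1
[1, -4, 11] → max 11
[-4, 11, 11] → max 11
[11, 11, -11] → max 11
[11, -11, -11] → max 11
[-11, -11, 9] → max 9
[-11, 9, -5] → max 9
[9, -5, 11] → max 11
[-5, 11, 13] → max 13
[11, 13, -12] → max 13
[13, -12, 0] → max 13
[-12, 0, 5] → max 5
[0, 5, -9] → max 5
[5, -9, 8] → max 8
[-9, 8, 0] → max 8
[8, 0, 5] → max 8
[0, 5, 11] → max 11
[5, 11, 6] → max 11
Least of these is 0.

0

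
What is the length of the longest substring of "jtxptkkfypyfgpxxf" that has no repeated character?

add j: [j] len 1
add t: [j, t] len 2
add x: [j, t, x] len 3
add p: [j, t, x, p] len 4
add t (repeat t, move left end past it): [x, p, t] len 3
add k: [x, p, t, k] len 4
add k (repeat k, move left end past it): [k] len 1
add f: [k, f] len 2
add y: [k, f, y] len 3
add p: [k, f, y, p] len 4
add y (repeat y, move left end past it): [p, y] len 2
add f: [p, y, f] len 3
add g: [p, y, f, g] len 4
add p (repeat p, move left end past it): [y, f, g, p] len 4
add x: [y, f, g, p, x] len 5
add x (repeat x, move left end past it): [x] len 1
add f: [x, f] len 2
Longest all-distinct length: 5.

5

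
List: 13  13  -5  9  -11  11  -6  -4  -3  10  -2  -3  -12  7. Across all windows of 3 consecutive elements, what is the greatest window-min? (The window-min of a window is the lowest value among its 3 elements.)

-3

(13, 13, -5) → min -5
(13, -5, 9) → min -5
(-5, 9, -11) → min -11
(9, -11, 11) → min -11
(-11, 11, -6) → min -11
(11, -6, -4) → min -6
(-6, -4, -3) → min -6
(-4, -3, 10) → min -4
(-3, 10, -2) → min -3
(10, -2, -3) → min -3
(-2, -3, -12) → min -12
(-3, -12, 7) → min -12
Greatest of these is -3.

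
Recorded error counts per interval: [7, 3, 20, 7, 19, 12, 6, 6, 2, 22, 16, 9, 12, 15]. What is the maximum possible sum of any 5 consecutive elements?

74

[7, 3, 20, 7, 19] → sum 56
[3, 20, 7, 19, 12] → sum 61
[20, 7, 19, 12, 6] → sum 64
[7, 19, 12, 6, 6] → sum 50
[19, 12, 6, 6, 2] → sum 45
[12, 6, 6, 2, 22] → sum 48
[6, 6, 2, 22, 16] → sum 52
[6, 2, 22, 16, 9] → sum 55
[2, 22, 16, 9, 12] → sum 61
[22, 16, 9, 12, 15] → sum 74
Maximum of these is 74.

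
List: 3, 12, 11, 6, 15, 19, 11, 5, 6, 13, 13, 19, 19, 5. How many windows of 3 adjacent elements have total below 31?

4

3 12 11 → sum 26  < 31 ✓
12 11 6 → sum 29  < 31 ✓
11 6 15 → sum 32
6 15 19 → sum 40
15 19 11 → sum 45
19 11 5 → sum 35
11 5 6 → sum 22  < 31 ✓
5 6 13 → sum 24  < 31 ✓
6 13 13 → sum 32
13 13 19 → sum 45
13 19 19 → sum 51
19 19 5 → sum 43
4 windows satisfy the condition.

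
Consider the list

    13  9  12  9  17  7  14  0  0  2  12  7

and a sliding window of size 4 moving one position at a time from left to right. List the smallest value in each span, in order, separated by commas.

(13, 9, 12, 9) → min 9
(9, 12, 9, 17) → min 9
(12, 9, 17, 7) → min 7
(9, 17, 7, 14) → min 7
(17, 7, 14, 0) → min 0
(7, 14, 0, 0) → min 0
(14, 0, 0, 2) → min 0
(0, 0, 2, 12) → min 0
(0, 2, 12, 7) → min 0

9, 9, 7, 7, 0, 0, 0, 0, 0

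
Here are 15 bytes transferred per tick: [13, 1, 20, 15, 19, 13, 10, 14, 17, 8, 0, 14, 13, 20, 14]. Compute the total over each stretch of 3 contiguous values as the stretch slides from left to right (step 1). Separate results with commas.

(13, 1, 20) → sum 34
(1, 20, 15) → sum 36
(20, 15, 19) → sum 54
(15, 19, 13) → sum 47
(19, 13, 10) → sum 42
(13, 10, 14) → sum 37
(10, 14, 17) → sum 41
(14, 17, 8) → sum 39
(17, 8, 0) → sum 25
(8, 0, 14) → sum 22
(0, 14, 13) → sum 27
(14, 13, 20) → sum 47
(13, 20, 14) → sum 47

34, 36, 54, 47, 42, 37, 41, 39, 25, 22, 27, 47, 47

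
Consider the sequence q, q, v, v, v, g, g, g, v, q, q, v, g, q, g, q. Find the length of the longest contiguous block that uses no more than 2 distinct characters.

Extend right; when distinct count exceeds 2, shrink from the left:
[q] 1 distinct, len 1
[q, q] 1 distinct, len 2
[q, q, v] 2 distinct, len 3
[q, q, v, v] 2 distinct, len 4
[q, q, v, v, v] 2 distinct, len 5
[v, v, v, g] 2 distinct, len 4
[v, v, v, g, g] 2 distinct, len 5
[v, v, v, g, g, g] 2 distinct, len 6
[v, v, v, g, g, g, v] 2 distinct, len 7
[v, q] 2 distinct, len 2
[v, q, q] 2 distinct, len 3
[v, q, q, v] 2 distinct, len 4
[v, g] 2 distinct, len 2
[g, q] 2 distinct, len 2
[g, q, g] 2 distinct, len 3
[g, q, g, q] 2 distinct, len 4
Longest length with ≤2 distinct: 7.

7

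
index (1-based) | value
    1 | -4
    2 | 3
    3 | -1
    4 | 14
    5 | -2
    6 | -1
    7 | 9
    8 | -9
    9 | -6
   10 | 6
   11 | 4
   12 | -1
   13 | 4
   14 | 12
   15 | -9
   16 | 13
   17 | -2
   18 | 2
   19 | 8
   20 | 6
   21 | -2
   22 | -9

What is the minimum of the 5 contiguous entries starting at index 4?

-9

Elements at indices 4..8: 14, -2, -1, 9, -9
min(14, -2, -1, 9, -9) = -9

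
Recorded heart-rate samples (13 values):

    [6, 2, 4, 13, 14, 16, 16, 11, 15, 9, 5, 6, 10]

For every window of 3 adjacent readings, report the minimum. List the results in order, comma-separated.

Sliding a size-3 window across the 13 values:
(6, 2, 4) → min 2
(2, 4, 13) → min 2
(4, 13, 14) → min 4
(13, 14, 16) → min 13
(14, 16, 16) → min 14
(16, 16, 11) → min 11
(16, 11, 15) → min 11
(11, 15, 9) → min 9
(15, 9, 5) → min 5
(9, 5, 6) → min 5
(5, 6, 10) → min 5

2, 2, 4, 13, 14, 11, 11, 9, 5, 5, 5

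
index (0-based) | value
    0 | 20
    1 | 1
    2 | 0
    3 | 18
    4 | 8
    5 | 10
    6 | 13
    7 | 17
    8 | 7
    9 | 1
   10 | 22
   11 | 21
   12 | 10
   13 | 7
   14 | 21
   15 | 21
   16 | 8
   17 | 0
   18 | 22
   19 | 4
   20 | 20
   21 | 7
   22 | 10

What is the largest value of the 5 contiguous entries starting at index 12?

21

Elements at indices 12..16: 10, 7, 21, 21, 8
max(10, 7, 21, 21, 8) = 21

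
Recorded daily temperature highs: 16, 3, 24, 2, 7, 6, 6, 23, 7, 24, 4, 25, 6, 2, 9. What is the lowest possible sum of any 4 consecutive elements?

21

16 3 24 2 → sum 45
3 24 2 7 → sum 36
24 2 7 6 → sum 39
2 7 6 6 → sum 21
7 6 6 23 → sum 42
6 6 23 7 → sum 42
6 23 7 24 → sum 60
23 7 24 4 → sum 58
7 24 4 25 → sum 60
24 4 25 6 → sum 59
4 25 6 2 → sum 37
25 6 2 9 → sum 42
Lowest of these is 21.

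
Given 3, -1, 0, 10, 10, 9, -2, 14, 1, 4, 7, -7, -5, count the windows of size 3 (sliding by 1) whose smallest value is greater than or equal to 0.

4

3 -1 0 → min -1
-1 0 10 → min -1
0 10 10 → min 0  ≥ 0 ✓
10 10 9 → min 9  ≥ 0 ✓
10 9 -2 → min -2
9 -2 14 → min -2
-2 14 1 → min -2
14 1 4 → min 1  ≥ 0 ✓
1 4 7 → min 1  ≥ 0 ✓
4 7 -7 → min -7
7 -7 -5 → min -7
4 windows satisfy the condition.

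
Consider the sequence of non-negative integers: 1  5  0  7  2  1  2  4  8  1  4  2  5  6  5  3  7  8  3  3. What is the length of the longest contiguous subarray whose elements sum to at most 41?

12

Extend to the right; shrink from the left whenever the sum exceeds 41:
→ 1: sum 1, len 1
→ 5: sum 6, len 2
→ 0: sum 6, len 3
→ 7: sum 13, len 4
→ 2: sum 15, len 5
→ 1: sum 16, len 6
→ 2: sum 18, len 7
→ 4: sum 22, len 8
→ 8: sum 30, len 9
→ 1: sum 31, len 10
→ 4: sum 35, len 11
→ 2: sum 37, len 12
→ 5 (dropped 1): sum 41, len 12
→ 6 (dropped 5, 0, 7): sum 35, len 10
→ 5: sum 40, len 11
→ 3 (dropped 2): sum 41, len 11
→ 7 (dropped 1, 2, 4): sum 41, len 9
→ 8 (dropped 8): sum 41, len 9
→ 3 (dropped 1, 4): sum 39, len 8
→ 3 (dropped 2): sum 40, len 8
Longest length seen: 12.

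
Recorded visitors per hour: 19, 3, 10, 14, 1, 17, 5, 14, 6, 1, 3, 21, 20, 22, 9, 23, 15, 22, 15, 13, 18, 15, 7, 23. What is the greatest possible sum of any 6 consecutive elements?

(19, 3, 10, 14, 1, 17) → sum 64
(3, 10, 14, 1, 17, 5) → sum 50
(10, 14, 1, 17, 5, 14) → sum 61
(14, 1, 17, 5, 14, 6) → sum 57
(1, 17, 5, 14, 6, 1) → sum 44
(17, 5, 14, 6, 1, 3) → sum 46
(5, 14, 6, 1, 3, 21) → sum 50
(14, 6, 1, 3, 21, 20) → sum 65
(6, 1, 3, 21, 20, 22) → sum 73
(1, 3, 21, 20, 22, 9) → sum 76
(3, 21, 20, 22, 9, 23) → sum 98
(21, 20, 22, 9, 23, 15) → sum 110
(20, 22, 9, 23, 15, 22) → sum 111
(22, 9, 23, 15, 22, 15) → sum 106
(9, 23, 15, 22, 15, 13) → sum 97
(23, 15, 22, 15, 13, 18) → sum 106
(15, 22, 15, 13, 18, 15) → sum 98
(22, 15, 13, 18, 15, 7) → sum 90
(15, 13, 18, 15, 7, 23) → sum 91
Greatest of these is 111.

111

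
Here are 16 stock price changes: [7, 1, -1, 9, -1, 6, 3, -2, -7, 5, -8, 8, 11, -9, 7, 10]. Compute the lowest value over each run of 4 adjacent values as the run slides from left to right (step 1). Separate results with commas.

-1, -1, -1, -1, -2, -7, -7, -8, -8, -8, -9, -9, -9

7 1 -1 9 → min -1
1 -1 9 -1 → min -1
-1 9 -1 6 → min -1
9 -1 6 3 → min -1
-1 6 3 -2 → min -2
6 3 -2 -7 → min -7
3 -2 -7 5 → min -7
-2 -7 5 -8 → min -8
-7 5 -8 8 → min -8
5 -8 8 11 → min -8
-8 8 11 -9 → min -9
8 11 -9 7 → min -9
11 -9 7 10 → min -9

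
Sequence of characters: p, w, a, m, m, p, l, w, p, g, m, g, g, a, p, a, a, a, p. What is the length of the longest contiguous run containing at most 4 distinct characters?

11

add p: window [p] (1 distinct), len 1
add w: window [p, w] (2 distinct), len 2
add a: window [p, w, a] (3 distinct), len 3
add m: window [p, w, a, m] (4 distinct), len 4
add m: window [p, w, a, m, m] (4 distinct), len 5
add p: window [p, w, a, m, m, p] (4 distinct), len 6
add l: window [a, m, m, p, l] (4 distinct), len 5
add w: window [m, m, p, l, w] (4 distinct), len 5
add p: window [m, m, p, l, w, p] (4 distinct), len 6
add g: window [p, l, w, p, g] (4 distinct), len 5
add m: window [w, p, g, m] (4 distinct), len 4
add g: window [w, p, g, m, g] (4 distinct), len 5
add g: window [w, p, g, m, g, g] (4 distinct), len 6
add a: window [p, g, m, g, g, a] (4 distinct), len 6
add p: window [p, g, m, g, g, a, p] (4 distinct), len 7
add a: window [p, g, m, g, g, a, p, a] (4 distinct), len 8
add a: window [p, g, m, g, g, a, p, a, a] (4 distinct), len 9
add a: window [p, g, m, g, g, a, p, a, a, a] (4 distinct), len 10
add p: window [p, g, m, g, g, a, p, a, a, a, p] (4 distinct), len 11
Longest length with ≤4 distinct: 11.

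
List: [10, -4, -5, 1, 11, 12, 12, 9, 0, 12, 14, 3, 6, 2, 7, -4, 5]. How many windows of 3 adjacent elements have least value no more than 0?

8

10 -4 -5 → min -5  ≤ 0 ✓
-4 -5 1 → min -5  ≤ 0 ✓
-5 1 11 → min -5  ≤ 0 ✓
1 11 12 → min 1
11 12 12 → min 11
12 12 9 → min 9
12 9 0 → min 0  ≤ 0 ✓
9 0 12 → min 0  ≤ 0 ✓
0 12 14 → min 0  ≤ 0 ✓
12 14 3 → min 3
14 3 6 → min 3
3 6 2 → min 2
6 2 7 → min 2
2 7 -4 → min -4  ≤ 0 ✓
7 -4 5 → min -4  ≤ 0 ✓
8 windows satisfy the condition.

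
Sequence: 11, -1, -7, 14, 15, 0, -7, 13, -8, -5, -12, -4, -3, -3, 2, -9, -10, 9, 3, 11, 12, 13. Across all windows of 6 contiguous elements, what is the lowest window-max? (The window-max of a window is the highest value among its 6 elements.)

-3

Window maxs for each of the 17 positions:
11 -1 -7 14 15 0 → max 15
-1 -7 14 15 0 -7 → max 15
-7 14 15 0 -7 13 → max 15
14 15 0 -7 13 -8 → max 15
15 0 -7 13 -8 -5 → max 15
0 -7 13 -8 -5 -12 → max 13
-7 13 -8 -5 -12 -4 → max 13
13 -8 -5 -12 -4 -3 → max 13
-8 -5 -12 -4 -3 -3 → max -3
-5 -12 -4 -3 -3 2 → max 2
-12 -4 -3 -3 2 -9 → max 2
-4 -3 -3 2 -9 -10 → max 2
-3 -3 2 -9 -10 9 → max 9
-3 2 -9 -10 9 3 → max 9
2 -9 -10 9 3 11 → max 11
-9 -10 9 3 11 12 → max 12
-10 9 3 11 12 13 → max 13
Lowest of these is -3.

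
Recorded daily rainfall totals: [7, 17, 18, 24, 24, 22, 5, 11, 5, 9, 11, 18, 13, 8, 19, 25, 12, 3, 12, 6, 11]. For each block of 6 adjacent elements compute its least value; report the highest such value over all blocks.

7 17 18 24 24 22 → min 7
17 18 24 24 22 5 → min 5
18 24 24 22 5 11 → min 5
24 24 22 5 11 5 → min 5
24 22 5 11 5 9 → min 5
22 5 11 5 9 11 → min 5
5 11 5 9 11 18 → min 5
11 5 9 11 18 13 → min 5
5 9 11 18 13 8 → min 5
9 11 18 13 8 19 → min 8
11 18 13 8 19 25 → min 8
18 13 8 19 25 12 → min 8
13 8 19 25 12 3 → min 3
8 19 25 12 3 12 → min 3
19 25 12 3 12 6 → min 3
25 12 3 12 6 11 → min 3
Highest of these is 8.

8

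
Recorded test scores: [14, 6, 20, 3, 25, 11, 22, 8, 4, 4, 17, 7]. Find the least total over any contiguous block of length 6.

62

Window sums for each of the 7 positions:
(14, 6, 20, 3, 25, 11) → sum 79
(6, 20, 3, 25, 11, 22) → sum 87
(20, 3, 25, 11, 22, 8) → sum 89
(3, 25, 11, 22, 8, 4) → sum 73
(25, 11, 22, 8, 4, 4) → sum 74
(11, 22, 8, 4, 4, 17) → sum 66
(22, 8, 4, 4, 17, 7) → sum 62
Least of these is 62.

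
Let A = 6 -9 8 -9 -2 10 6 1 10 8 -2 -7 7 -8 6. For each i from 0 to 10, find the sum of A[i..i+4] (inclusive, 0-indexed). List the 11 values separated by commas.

6 -9 8 -9 -2 → sum -6
-9 8 -9 -2 10 → sum -2
8 -9 -2 10 6 → sum 13
-9 -2 10 6 1 → sum 6
-2 10 6 1 10 → sum 25
10 6 1 10 8 → sum 35
6 1 10 8 -2 → sum 23
1 10 8 -2 -7 → sum 10
10 8 -2 -7 7 → sum 16
8 -2 -7 7 -8 → sum -2
-2 -7 7 -8 6 → sum -4

-6, -2, 13, 6, 25, 35, 23, 10, 16, -2, -4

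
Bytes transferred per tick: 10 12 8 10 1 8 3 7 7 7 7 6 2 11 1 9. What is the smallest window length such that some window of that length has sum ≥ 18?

2

add 10: running sum 10 < 18
add 12: shortest ending here [10, 12] sum 22, len 2
add 8: shortest ending here [12, 8] sum 20, len 2
add 10: shortest ending here [8, 10] sum 18, len 2
add 1: shortest ending here [8, 10, 1] sum 19, len 3
add 8: shortest ending here [10, 1, 8] sum 19, len 3
add 3: shortest ending here [10, 1, 8, 3] sum 22, len 4
add 7: shortest ending here [8, 3, 7] sum 18, len 3
add 7: shortest ending here [8, 3, 7, 7] sum 25, len 4
add 7: shortest ending here [7, 7, 7] sum 21, len 3
add 7: shortest ending here [7, 7, 7] sum 21, len 3
add 6: shortest ending here [7, 7, 6] sum 20, len 3
add 2: shortest ending here [7, 7, 6, 2] sum 22, len 4
add 11: shortest ending here [6, 2, 11] sum 19, len 3
add 1: shortest ending here [6, 2, 11, 1] sum 20, len 4
add 9: shortest ending here [11, 1, 9] sum 21, len 3
Shortest qualifying length: 2.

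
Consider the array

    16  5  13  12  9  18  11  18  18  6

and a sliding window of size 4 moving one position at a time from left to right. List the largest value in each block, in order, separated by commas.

Sliding a size-4 window across the 10 values:
16 5 13 12 → max 16
5 13 12 9 → max 13
13 12 9 18 → max 18
12 9 18 11 → max 18
9 18 11 18 → max 18
18 11 18 18 → max 18
11 18 18 6 → max 18

16, 13, 18, 18, 18, 18, 18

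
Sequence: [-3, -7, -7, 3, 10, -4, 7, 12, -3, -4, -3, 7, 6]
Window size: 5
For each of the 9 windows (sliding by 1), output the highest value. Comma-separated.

10, 10, 10, 12, 12, 12, 12, 12, 7

Sliding a size-5 window across the 13 values:
(-3, -7, -7, 3, 10) → max 10
(-7, -7, 3, 10, -4) → max 10
(-7, 3, 10, -4, 7) → max 10
(3, 10, -4, 7, 12) → max 12
(10, -4, 7, 12, -3) → max 12
(-4, 7, 12, -3, -4) → max 12
(7, 12, -3, -4, -3) → max 12
(12, -3, -4, -3, 7) → max 12
(-3, -4, -3, 7, 6) → max 7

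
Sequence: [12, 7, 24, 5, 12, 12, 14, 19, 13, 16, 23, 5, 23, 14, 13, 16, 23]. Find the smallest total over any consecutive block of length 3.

12 7 24 → sum 43
7 24 5 → sum 36
24 5 12 → sum 41
5 12 12 → sum 29
12 12 14 → sum 38
12 14 19 → sum 45
14 19 13 → sum 46
19 13 16 → sum 48
13 16 23 → sum 52
16 23 5 → sum 44
23 5 23 → sum 51
5 23 14 → sum 42
23 14 13 → sum 50
14 13 16 → sum 43
13 16 23 → sum 52
Smallest of these is 29.

29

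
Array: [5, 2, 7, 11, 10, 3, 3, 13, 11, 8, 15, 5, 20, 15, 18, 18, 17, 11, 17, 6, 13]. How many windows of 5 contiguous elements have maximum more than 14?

5 2 7 11 10 → max 11
2 7 11 10 3 → max 11
7 11 10 3 3 → max 11
11 10 3 3 13 → max 13
10 3 3 13 11 → max 13
3 3 13 11 8 → max 13
3 13 11 8 15 → max 15  > 14 ✓
13 11 8 15 5 → max 15  > 14 ✓
11 8 15 5 20 → max 20  > 14 ✓
8 15 5 20 15 → max 20  > 14 ✓
15 5 20 15 18 → max 20  > 14 ✓
5 20 15 18 18 → max 20  > 14 ✓
20 15 18 18 17 → max 20  > 14 ✓
15 18 18 17 11 → max 18  > 14 ✓
18 18 17 11 17 → max 18  > 14 ✓
18 17 11 17 6 → max 18  > 14 ✓
17 11 17 6 13 → max 17  > 14 ✓
11 windows satisfy the condition.

11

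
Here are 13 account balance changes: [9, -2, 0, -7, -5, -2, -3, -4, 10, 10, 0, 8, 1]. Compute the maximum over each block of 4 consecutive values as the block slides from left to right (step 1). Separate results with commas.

(9, -2, 0, -7) → max 9
(-2, 0, -7, -5) → max 0
(0, -7, -5, -2) → max 0
(-7, -5, -2, -3) → max -2
(-5, -2, -3, -4) → max -2
(-2, -3, -4, 10) → max 10
(-3, -4, 10, 10) → max 10
(-4, 10, 10, 0) → max 10
(10, 10, 0, 8) → max 10
(10, 0, 8, 1) → max 10

9, 0, 0, -2, -2, 10, 10, 10, 10, 10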